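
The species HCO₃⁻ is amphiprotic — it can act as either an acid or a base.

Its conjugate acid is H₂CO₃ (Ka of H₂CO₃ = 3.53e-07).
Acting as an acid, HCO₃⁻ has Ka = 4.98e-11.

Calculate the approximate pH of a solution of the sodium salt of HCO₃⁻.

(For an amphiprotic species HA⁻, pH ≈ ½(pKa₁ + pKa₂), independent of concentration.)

pKa₁ = -log(3.53e-07) = 6.45; pKa₂ = -log(4.98e-11) = 10.30. For an amphiprotic species, pH ≈ ½(pKa₁ + pKa₂) = ½(6.45 + 10.30) = 8.38.

pH = 8.38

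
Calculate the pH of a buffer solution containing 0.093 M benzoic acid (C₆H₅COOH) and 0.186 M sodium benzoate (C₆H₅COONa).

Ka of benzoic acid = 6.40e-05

pKa = -log(6.40e-05) = 4.19. pH = pKa + log([A⁻]/[HA]) = 4.19 + log(0.186/0.093)

pH = 4.49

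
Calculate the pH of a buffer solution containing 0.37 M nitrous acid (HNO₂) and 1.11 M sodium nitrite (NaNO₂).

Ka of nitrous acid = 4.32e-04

pKa = -log(4.32e-04) = 3.36. pH = pKa + log([A⁻]/[HA]) = 3.36 + log(1.11/0.37)

pH = 3.84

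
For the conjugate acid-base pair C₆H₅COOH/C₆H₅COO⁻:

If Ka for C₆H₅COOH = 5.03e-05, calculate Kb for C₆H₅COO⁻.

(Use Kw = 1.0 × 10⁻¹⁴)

For a conjugate pair Ka × Kb = Kw, so Kb = Kw/Ka = 1.0 × 10⁻¹⁴ / 5.03e-05 = 1.99e-10.

K_b = 1.99e-10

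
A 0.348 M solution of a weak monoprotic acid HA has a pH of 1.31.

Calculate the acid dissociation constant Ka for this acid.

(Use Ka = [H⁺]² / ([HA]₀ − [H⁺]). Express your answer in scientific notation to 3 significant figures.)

[H⁺] = 10^(−pH) = 10^(−1.31) = 4.898e-02 M. For HA ⇌ H⁺ + A⁻, Ka = [H⁺][A⁻]/[HA] = [H⁺]² / ([HA]₀ − [H⁺]) = (4.898e-02)² / (0.348 − 4.898e-02) = 8.02e-03.

K_a = 8.02e-03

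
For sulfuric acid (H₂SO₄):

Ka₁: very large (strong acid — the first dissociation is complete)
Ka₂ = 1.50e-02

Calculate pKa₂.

pKa₂ = -log(Ka₂) = -log(1.50e-02) = 1.82.

pK_{a2} = 1.82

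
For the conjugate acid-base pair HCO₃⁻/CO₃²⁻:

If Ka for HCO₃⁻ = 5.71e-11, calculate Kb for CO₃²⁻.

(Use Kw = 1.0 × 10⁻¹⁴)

For a conjugate pair Ka × Kb = Kw, so Kb = Kw/Ka = 1.0 × 10⁻¹⁴ / 5.71e-11 = 1.75e-04.

K_b = 1.75e-04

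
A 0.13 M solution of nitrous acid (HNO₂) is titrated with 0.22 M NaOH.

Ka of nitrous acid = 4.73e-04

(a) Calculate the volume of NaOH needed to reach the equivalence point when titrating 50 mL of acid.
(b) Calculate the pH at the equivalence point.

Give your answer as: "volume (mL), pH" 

moles acid = 0.13 × 50/1000 = 0.0065 mol; V_base = moles/0.22 × 1000 = 29.5 mL. At equivalence only the conjugate base is present: [A⁻] = 0.0065/0.080 = 8.1714e-02 M. Kb = Kw/Ka = 2.11e-11; [OH⁻] = √(Kb × [A⁻]) = 1.3144e-06; pOH = 5.88; pH = 14 - pOH = 8.12.

V = 29.5 mL, pH = 8.12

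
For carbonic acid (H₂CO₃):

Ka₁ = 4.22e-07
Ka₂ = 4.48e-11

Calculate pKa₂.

pKa₂ = -log(Ka₂) = -log(4.48e-11) = 10.35.

pK_{a2} = 10.35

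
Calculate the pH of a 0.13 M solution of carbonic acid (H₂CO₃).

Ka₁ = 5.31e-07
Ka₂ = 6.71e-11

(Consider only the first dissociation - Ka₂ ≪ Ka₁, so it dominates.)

First dissociation dominates. From Ka₁ = [H⁺][HA⁻]/[H₂A], x² + Ka₁·x − Ka₁·C = 0 with C = 0.13 M and Ka₁ = 5.31e-07. Solving: [H⁺] = (−Ka₁ + √(Ka₁² + 4·Ka₁·C)) / 2 = 2.6247e-04 M. pH = -log(2.6247e-04) = 3.58.

pH = 3.58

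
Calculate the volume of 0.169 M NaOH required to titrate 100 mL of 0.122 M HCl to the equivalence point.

At equivalence: moles acid = moles base. moles HCl = 0.122 × 100/1000 = 0.0122 mol. V_base = moles / 0.169 × 1000 = 72.2 mL.

V_{base} = 72.2 mL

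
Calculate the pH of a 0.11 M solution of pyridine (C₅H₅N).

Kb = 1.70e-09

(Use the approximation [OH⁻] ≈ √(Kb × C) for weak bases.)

[OH⁻] = √(Kb × C) = √(1.70e-09 × 0.11) = 1.3675e-05. pOH = 4.86, pH = 14 - pOH

pH = 9.14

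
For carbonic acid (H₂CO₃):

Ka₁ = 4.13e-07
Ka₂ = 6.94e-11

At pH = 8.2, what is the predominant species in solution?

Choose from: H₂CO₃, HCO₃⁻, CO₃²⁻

pKa₁ = 6.38, pKa₂ = 10.16. For a polyprotic acid the predominant species crosses at each pKa: below pKa_n the protonated form dominates, above it the deprotonated form does. At pH = 8.2, the predominant species is HCO₃⁻.

HCO₃⁻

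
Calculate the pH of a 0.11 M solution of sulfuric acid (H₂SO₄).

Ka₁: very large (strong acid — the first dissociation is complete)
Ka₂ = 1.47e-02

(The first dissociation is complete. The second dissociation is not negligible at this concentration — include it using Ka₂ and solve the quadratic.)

First dissociation is complete: [H⁺]₀ = [HSO₄⁻]₀ = C = 0.11 M. Second dissociation HSO₄⁻ ⇌ H⁺ + SO₄²⁻: let x = [SO₄²⁻]. Ka₂ = (C + x)·x / (C − x) = 1.47e-02 → x² + (C + Ka₂)·x − Ka₂·C = 0 → x² + 0.12470·x − 1.617e-03 = 0. x = (−0.12470 + √(0.12470² + 4 × 1.617e-03)) / 2 = 1.1842e-02 M. [H⁺] = C + x = 0.11 + 1.1842e-02 = 1.2184e-01 M. pH = -log(1.2184e-01) = 0.91.

pH = 0.91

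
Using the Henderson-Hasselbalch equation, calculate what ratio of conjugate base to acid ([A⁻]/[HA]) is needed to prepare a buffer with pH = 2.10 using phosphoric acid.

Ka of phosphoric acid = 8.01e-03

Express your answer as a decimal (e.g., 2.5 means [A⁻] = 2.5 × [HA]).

pKa = -log(8.01e-03) = 2.0964. pH = pKa + log([A⁻]/[HA]), so log([A⁻]/[HA]) = pH − pKa = 2.10 − 2.0964 = 0.0036. [A⁻]/[HA] = 10^(0.0036) = 1.01

[A⁻]/[HA] = 1.01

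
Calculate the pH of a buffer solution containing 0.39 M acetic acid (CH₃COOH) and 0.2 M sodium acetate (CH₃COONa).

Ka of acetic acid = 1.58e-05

pKa = -log(1.58e-05) = 4.80. pH = pKa + log([A⁻]/[HA]) = 4.80 + log(0.2/0.39)

pH = 4.51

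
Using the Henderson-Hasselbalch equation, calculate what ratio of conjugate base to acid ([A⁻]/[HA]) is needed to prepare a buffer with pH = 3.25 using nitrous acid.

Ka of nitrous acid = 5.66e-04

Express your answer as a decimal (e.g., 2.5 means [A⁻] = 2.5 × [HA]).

pKa = -log(5.66e-04) = 3.2472. pH = pKa + log([A⁻]/[HA]), so log([A⁻]/[HA]) = pH − pKa = 3.25 − 3.2472 = 0.0028. [A⁻]/[HA] = 10^(0.0028) = 1.01

[A⁻]/[HA] = 1.01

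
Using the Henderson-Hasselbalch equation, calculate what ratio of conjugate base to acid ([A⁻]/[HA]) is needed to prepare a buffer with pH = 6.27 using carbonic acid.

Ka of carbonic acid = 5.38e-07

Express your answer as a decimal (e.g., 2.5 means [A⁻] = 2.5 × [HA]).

pKa = -log(5.38e-07) = 6.2692. pH = pKa + log([A⁻]/[HA]), so log([A⁻]/[HA]) = pH − pKa = 6.27 − 6.2692 = 0.0008. [A⁻]/[HA] = 10^(0.0008) = 1.00

[A⁻]/[HA] = 1.00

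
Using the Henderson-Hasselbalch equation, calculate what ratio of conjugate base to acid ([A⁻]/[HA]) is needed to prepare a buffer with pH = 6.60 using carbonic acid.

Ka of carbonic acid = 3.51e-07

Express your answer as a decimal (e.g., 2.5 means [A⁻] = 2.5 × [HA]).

pKa = -log(3.51e-07) = 6.4547. pH = pKa + log([A⁻]/[HA]), so log([A⁻]/[HA]) = pH − pKa = 6.60 − 6.4547 = 0.1453. [A⁻]/[HA] = 10^(0.1453) = 1.40

[A⁻]/[HA] = 1.40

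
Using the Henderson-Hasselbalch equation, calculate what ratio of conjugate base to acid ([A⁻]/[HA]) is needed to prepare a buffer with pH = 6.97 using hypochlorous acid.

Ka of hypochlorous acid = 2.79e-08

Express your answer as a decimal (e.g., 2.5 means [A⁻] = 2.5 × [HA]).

pKa = -log(2.79e-08) = 7.5544. pH = pKa + log([A⁻]/[HA]), so log([A⁻]/[HA]) = pH − pKa = 6.97 − 7.5544 = -0.5844. [A⁻]/[HA] = 10^(-0.5844) = 0.260

[A⁻]/[HA] = 0.260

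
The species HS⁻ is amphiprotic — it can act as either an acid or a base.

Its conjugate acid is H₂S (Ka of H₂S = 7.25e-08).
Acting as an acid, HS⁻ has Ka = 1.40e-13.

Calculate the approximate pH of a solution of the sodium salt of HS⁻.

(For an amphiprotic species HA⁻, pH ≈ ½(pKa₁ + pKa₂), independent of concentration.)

pKa₁ = -log(7.25e-08) = 7.14; pKa₂ = -log(1.40e-13) = 12.85. For an amphiprotic species, pH ≈ ½(pKa₁ + pKa₂) = ½(7.14 + 12.85) = 10.00.

pH = 10.00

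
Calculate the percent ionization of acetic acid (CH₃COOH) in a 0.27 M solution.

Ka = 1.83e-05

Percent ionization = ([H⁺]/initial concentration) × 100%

Using Ka equilibrium: x² + Ka×x - Ka×C = 0. Solving: [H⁺] = 2.2137e-03. Percent = (2.2137e-03/0.27) × 100

Percent ionization = 0.82%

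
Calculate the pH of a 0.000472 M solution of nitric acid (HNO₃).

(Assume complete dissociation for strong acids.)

[H⁺] = 0.000472 M for strong acid. pH = -log[H⁺] = -log(0.000472)

pH = 3.33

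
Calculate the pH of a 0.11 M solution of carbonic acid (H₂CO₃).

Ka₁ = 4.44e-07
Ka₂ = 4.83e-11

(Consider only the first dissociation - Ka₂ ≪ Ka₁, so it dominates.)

First dissociation dominates. From Ka₁ = [H⁺][HA⁻]/[H₂A], x² + Ka₁·x − Ka₁·C = 0 with C = 0.11 M and Ka₁ = 4.44e-07. Solving: [H⁺] = (−Ka₁ + √(Ka₁² + 4·Ka₁·C)) / 2 = 2.2078e-04 M. pH = -log(2.2078e-04) = 3.66.

pH = 3.66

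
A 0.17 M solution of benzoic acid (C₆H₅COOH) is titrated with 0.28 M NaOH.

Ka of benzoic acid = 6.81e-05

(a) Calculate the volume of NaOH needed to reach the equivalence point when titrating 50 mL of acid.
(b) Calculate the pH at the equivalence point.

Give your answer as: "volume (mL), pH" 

moles acid = 0.17 × 50/1000 = 0.0085 mol; V_base = moles/0.28 × 1000 = 30.4 mL. At equivalence only the conjugate base is present: [A⁻] = 0.0085/0.080 = 1.0578e-01 M. Kb = Kw/Ka = 1.47e-10; [OH⁻] = √(Kb × [A⁻]) = 3.9412e-06; pOH = 5.40; pH = 14 - pOH = 8.60.

V = 30.4 mL, pH = 8.60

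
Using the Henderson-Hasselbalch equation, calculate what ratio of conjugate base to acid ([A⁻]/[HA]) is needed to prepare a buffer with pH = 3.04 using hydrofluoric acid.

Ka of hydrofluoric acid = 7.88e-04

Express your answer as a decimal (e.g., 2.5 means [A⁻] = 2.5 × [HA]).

pKa = -log(7.88e-04) = 3.1035. pH = pKa + log([A⁻]/[HA]), so log([A⁻]/[HA]) = pH − pKa = 3.04 − 3.1035 = -0.0635. [A⁻]/[HA] = 10^(-0.0635) = 0.864

[A⁻]/[HA] = 0.864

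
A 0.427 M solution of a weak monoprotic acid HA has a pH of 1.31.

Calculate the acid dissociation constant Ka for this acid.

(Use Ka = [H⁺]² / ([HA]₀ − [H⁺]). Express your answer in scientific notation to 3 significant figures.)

[H⁺] = 10^(−pH) = 10^(−1.31) = 4.898e-02 M. For HA ⇌ H⁺ + A⁻, Ka = [H⁺][A⁻]/[HA] = [H⁺]² / ([HA]₀ − [H⁺]) = (4.898e-02)² / (0.427 − 4.898e-02) = 6.35e-03.

K_a = 6.35e-03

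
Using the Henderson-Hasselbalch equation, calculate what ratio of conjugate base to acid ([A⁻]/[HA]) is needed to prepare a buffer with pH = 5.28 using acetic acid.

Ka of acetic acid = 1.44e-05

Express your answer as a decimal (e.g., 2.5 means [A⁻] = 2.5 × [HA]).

pKa = -log(1.44e-05) = 4.8416. pH = pKa + log([A⁻]/[HA]), so log([A⁻]/[HA]) = pH − pKa = 5.28 − 4.8416 = 0.4384. [A⁻]/[HA] = 10^(0.4384) = 2.74

[A⁻]/[HA] = 2.74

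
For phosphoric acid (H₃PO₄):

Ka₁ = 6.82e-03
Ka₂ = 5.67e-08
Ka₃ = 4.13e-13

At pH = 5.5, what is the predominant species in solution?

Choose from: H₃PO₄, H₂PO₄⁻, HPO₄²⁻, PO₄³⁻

pKa₁ = 2.17, pKa₂ = 7.25, pKa₃ = 12.38. For a polyprotic acid the predominant species crosses at each pKa: below pKa_n the protonated form dominates, above it the deprotonated form does. At pH = 5.5, the predominant species is H₂PO₄⁻.

H₂PO₄⁻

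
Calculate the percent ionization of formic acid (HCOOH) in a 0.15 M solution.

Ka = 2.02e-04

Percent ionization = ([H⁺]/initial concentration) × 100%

Using Ka equilibrium: x² + Ka×x - Ka×C = 0. Solving: [H⁺] = 5.4045e-03. Percent = (5.4045e-03/0.15) × 100

Percent ionization = 3.6%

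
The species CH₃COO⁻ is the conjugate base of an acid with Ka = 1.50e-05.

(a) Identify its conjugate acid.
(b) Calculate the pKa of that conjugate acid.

(a) The conjugate acid is formed by adding one H⁺ to CH₃COO⁻, giving CH₃COOH. (b) pKa = -log(Ka) = -log(1.50e-05) = 4.82.

Conjugate acid: CH₃COOH; pK_a = 4.82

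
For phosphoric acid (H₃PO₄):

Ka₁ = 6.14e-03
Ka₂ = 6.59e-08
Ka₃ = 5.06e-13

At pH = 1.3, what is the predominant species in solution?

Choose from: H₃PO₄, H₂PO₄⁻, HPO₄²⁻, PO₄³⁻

pKa₁ = 2.21, pKa₂ = 7.18, pKa₃ = 12.30. For a polyprotic acid the predominant species crosses at each pKa: below pKa_n the protonated form dominates, above it the deprotonated form does. At pH = 1.3, the predominant species is H₃PO₄.

H₃PO₄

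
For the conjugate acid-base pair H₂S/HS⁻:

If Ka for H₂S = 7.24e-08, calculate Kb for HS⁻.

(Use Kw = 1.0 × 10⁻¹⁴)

For a conjugate pair Ka × Kb = Kw, so Kb = Kw/Ka = 1.0 × 10⁻¹⁴ / 7.24e-08 = 1.38e-07.

K_b = 1.38e-07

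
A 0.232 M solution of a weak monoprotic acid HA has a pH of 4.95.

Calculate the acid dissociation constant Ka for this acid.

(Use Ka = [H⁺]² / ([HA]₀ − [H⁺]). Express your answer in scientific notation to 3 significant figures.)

[H⁺] = 10^(−pH) = 10^(−4.95) = 1.122e-05 M. For HA ⇌ H⁺ + A⁻, Ka = [H⁺][A⁻]/[HA] = [H⁺]² / ([HA]₀ − [H⁺]) = (1.122e-05)² / (0.232 − 1.122e-05) = 5.43e-10.

K_a = 5.43e-10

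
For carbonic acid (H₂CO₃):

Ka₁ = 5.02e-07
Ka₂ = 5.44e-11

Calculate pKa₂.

pKa₂ = -log(Ka₂) = -log(5.44e-11) = 10.26.

pK_{a2} = 10.26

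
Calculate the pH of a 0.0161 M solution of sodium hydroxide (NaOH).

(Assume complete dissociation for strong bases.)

[OH⁻] = 0.0161 M for strong base. pOH = -log[OH⁻] = 1.79, pH = 14 - pOH

pH = 12.21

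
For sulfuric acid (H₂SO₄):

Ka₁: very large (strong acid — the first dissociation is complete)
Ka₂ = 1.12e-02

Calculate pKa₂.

pKa₂ = -log(Ka₂) = -log(1.12e-02) = 1.95.

pK_{a2} = 1.95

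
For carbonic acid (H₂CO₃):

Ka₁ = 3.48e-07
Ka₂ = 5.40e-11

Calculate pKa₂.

pKa₂ = -log(Ka₂) = -log(5.40e-11) = 10.27.

pK_{a2} = 10.27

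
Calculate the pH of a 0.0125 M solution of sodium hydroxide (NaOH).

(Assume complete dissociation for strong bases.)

[OH⁻] = 0.0125 M for strong base. pOH = -log[OH⁻] = 1.90, pH = 14 - pOH

pH = 12.10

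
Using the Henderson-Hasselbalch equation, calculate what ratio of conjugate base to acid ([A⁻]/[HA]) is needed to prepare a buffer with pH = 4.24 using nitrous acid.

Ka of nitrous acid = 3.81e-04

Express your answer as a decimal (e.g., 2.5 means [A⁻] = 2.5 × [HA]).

pKa = -log(3.81e-04) = 3.4191. pH = pKa + log([A⁻]/[HA]), so log([A⁻]/[HA]) = pH − pKa = 4.24 − 3.4191 = 0.8209. [A⁻]/[HA] = 10^(0.8209) = 6.62

[A⁻]/[HA] = 6.62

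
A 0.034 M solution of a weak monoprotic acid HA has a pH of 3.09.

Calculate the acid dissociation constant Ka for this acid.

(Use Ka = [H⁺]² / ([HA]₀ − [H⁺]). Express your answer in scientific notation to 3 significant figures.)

[H⁺] = 10^(−pH) = 10^(−3.09) = 8.128e-04 M. For HA ⇌ H⁺ + A⁻, Ka = [H⁺][A⁻]/[HA] = [H⁺]² / ([HA]₀ − [H⁺]) = (8.128e-04)² / (0.034 − 8.128e-04) = 1.99e-05.

K_a = 1.99e-05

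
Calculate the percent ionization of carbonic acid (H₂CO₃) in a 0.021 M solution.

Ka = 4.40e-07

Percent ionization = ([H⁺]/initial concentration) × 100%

Using Ka equilibrium: x² + Ka×x - Ka×C = 0. Solving: [H⁺] = 9.5905e-05. Percent = (9.5905e-05/0.021) × 100

Percent ionization = 0.457%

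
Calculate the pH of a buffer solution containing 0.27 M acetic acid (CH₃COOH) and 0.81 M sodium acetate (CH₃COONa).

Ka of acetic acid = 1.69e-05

pKa = -log(1.69e-05) = 4.77. pH = pKa + log([A⁻]/[HA]) = 4.77 + log(0.81/0.27)

pH = 5.25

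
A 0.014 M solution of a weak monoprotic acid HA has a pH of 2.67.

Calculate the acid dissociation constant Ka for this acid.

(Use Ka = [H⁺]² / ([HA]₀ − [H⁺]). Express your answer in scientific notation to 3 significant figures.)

[H⁺] = 10^(−pH) = 10^(−2.67) = 2.138e-03 M. For HA ⇌ H⁺ + A⁻, Ka = [H⁺][A⁻]/[HA] = [H⁺]² / ([HA]₀ − [H⁺]) = (2.138e-03)² / (0.014 − 2.138e-03) = 3.85e-04.

K_a = 3.85e-04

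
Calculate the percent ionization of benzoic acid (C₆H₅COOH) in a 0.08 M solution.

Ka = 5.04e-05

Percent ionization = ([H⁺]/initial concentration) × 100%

Using Ka equilibrium: x² + Ka×x - Ka×C = 0. Solving: [H⁺] = 1.9829e-03. Percent = (1.9829e-03/0.08) × 100

Percent ionization = 2.48%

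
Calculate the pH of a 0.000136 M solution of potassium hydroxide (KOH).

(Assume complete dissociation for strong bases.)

[OH⁻] = 0.000136 M for strong base. pOH = -log[OH⁻] = 3.87, pH = 14 - pOH

pH = 10.13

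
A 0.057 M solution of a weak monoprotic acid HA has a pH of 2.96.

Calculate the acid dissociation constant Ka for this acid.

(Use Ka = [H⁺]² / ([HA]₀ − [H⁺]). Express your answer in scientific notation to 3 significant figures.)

[H⁺] = 10^(−pH) = 10^(−2.96) = 1.096e-03 M. For HA ⇌ H⁺ + A⁻, Ka = [H⁺][A⁻]/[HA] = [H⁺]² / ([HA]₀ − [H⁺]) = (1.096e-03)² / (0.057 − 1.096e-03) = 2.15e-05.

K_a = 2.15e-05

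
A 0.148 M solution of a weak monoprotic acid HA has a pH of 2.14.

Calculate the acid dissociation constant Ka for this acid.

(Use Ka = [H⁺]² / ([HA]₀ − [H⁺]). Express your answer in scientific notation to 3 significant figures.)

[H⁺] = 10^(−pH) = 10^(−2.14) = 7.244e-03 M. For HA ⇌ H⁺ + A⁻, Ka = [H⁺][A⁻]/[HA] = [H⁺]² / ([HA]₀ − [H⁺]) = (7.244e-03)² / (0.148 − 7.244e-03) = 3.73e-04.

K_a = 3.73e-04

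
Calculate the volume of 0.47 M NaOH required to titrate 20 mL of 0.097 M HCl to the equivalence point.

At equivalence: moles acid = moles base. moles HCl = 0.097 × 20/1000 = 0.00194 mol. V_base = moles / 0.47 × 1000 = 4.1 mL.

V_{base} = 4.1 mL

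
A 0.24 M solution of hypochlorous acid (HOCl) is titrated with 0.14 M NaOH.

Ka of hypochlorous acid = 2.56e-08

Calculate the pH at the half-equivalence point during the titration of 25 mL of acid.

At half-equivalence [HA] = [A⁻], so Henderson-Hasselbalch gives pH = pKa = -log(2.56e-08) = 7.59.

pH = pKa = 7.59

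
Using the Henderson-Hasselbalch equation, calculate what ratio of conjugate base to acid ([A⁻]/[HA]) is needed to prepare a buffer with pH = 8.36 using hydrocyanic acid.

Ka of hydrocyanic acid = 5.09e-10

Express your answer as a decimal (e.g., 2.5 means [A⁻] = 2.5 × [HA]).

pKa = -log(5.09e-10) = 9.2933. pH = pKa + log([A⁻]/[HA]), so log([A⁻]/[HA]) = pH − pKa = 8.36 − 9.2933 = -0.9333. [A⁻]/[HA] = 10^(-0.9333) = 0.117

[A⁻]/[HA] = 0.117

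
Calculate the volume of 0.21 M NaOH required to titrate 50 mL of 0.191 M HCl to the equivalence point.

At equivalence: moles acid = moles base. moles HCl = 0.191 × 50/1000 = 0.00955 mol. V_base = moles / 0.21 × 1000 = 45.5 mL.

V_{base} = 45.5 mL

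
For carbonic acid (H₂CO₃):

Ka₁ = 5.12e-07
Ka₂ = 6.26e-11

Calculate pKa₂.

pKa₂ = -log(Ka₂) = -log(6.26e-11) = 10.20.

pK_{a2} = 10.20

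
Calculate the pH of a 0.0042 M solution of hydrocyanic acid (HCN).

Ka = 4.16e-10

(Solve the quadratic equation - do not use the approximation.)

x² + Ka×x - Ka×C = 0. Using quadratic formula: [H⁺] = 1.3216e-06

pH = 5.88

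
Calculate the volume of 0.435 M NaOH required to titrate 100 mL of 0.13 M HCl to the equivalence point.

At equivalence: moles acid = moles base. moles HCl = 0.13 × 100/1000 = 0.013 mol. V_base = moles / 0.435 × 1000 = 29.9 mL.

V_{base} = 29.9 mL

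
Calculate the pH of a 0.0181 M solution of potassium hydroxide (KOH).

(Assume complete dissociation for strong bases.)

[OH⁻] = 0.0181 M for strong base. pOH = -log[OH⁻] = 1.74, pH = 14 - pOH

pH = 12.26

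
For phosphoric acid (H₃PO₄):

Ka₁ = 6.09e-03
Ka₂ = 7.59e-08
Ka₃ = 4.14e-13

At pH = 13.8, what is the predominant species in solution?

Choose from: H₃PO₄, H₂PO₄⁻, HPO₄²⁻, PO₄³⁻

pKa₁ = 2.22, pKa₂ = 7.12, pKa₃ = 12.38. For a polyprotic acid the predominant species crosses at each pKa: below pKa_n the protonated form dominates, above it the deprotonated form does. At pH = 13.8, the predominant species is PO₄³⁻.

PO₄³⁻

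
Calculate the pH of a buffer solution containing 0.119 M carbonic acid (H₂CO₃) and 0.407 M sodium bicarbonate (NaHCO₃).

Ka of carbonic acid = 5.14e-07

pKa = -log(5.14e-07) = 6.29. pH = pKa + log([A⁻]/[HA]) = 6.29 + log(0.407/0.119)

pH = 6.82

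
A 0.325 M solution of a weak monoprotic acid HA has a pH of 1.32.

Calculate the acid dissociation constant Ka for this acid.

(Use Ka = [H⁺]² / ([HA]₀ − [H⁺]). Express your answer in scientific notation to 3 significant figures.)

[H⁺] = 10^(−pH) = 10^(−1.32) = 4.786e-02 M. For HA ⇌ H⁺ + A⁻, Ka = [H⁺][A⁻]/[HA] = [H⁺]² / ([HA]₀ − [H⁺]) = (4.786e-02)² / (0.325 − 4.786e-02) = 8.27e-03.

K_a = 8.27e-03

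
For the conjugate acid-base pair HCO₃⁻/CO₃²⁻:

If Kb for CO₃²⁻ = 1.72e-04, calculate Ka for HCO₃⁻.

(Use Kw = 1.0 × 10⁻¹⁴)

For a conjugate pair Ka × Kb = Kw, so Ka = Kw/Kb = 1.0 × 10⁻¹⁴ / 1.72e-04 = 5.81e-11.

K_a = 5.81e-11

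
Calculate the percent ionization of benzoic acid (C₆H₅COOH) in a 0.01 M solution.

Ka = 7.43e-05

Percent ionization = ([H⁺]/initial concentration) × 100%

Using Ka equilibrium: x² + Ka×x - Ka×C = 0. Solving: [H⁺] = 8.2562e-04. Percent = (8.2562e-04/0.01) × 100

Percent ionization = 8.26%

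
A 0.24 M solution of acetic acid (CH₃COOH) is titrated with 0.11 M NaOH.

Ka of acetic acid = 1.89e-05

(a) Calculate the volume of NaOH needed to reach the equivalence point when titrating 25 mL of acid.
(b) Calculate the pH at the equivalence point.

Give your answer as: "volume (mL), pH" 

moles acid = 0.24 × 25/1000 = 0.006 mol; V_base = moles/0.11 × 1000 = 54.5 mL. At equivalence only the conjugate base is present: [A⁻] = 0.006/0.080 = 7.5429e-02 M. Kb = Kw/Ka = 5.29e-10; [OH⁻] = √(Kb × [A⁻]) = 6.3174e-06; pOH = 5.20; pH = 14 - pOH = 8.80.

V = 54.5 mL, pH = 8.80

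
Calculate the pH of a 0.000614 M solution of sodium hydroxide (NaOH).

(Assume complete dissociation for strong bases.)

[OH⁻] = 0.000614 M for strong base. pOH = -log[OH⁻] = 3.21, pH = 14 - pOH

pH = 10.79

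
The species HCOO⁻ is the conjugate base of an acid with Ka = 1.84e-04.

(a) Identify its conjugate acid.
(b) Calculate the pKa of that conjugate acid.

(a) The conjugate acid is formed by adding one H⁺ to HCOO⁻, giving HCOOH. (b) pKa = -log(Ka) = -log(1.84e-04) = 3.74.

Conjugate acid: HCOOH; pK_a = 3.74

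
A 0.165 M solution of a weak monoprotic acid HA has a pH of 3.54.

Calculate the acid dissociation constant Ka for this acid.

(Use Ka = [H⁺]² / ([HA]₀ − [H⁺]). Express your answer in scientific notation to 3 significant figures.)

[H⁺] = 10^(−pH) = 10^(−3.54) = 2.884e-04 M. For HA ⇌ H⁺ + A⁻, Ka = [H⁺][A⁻]/[HA] = [H⁺]² / ([HA]₀ − [H⁺]) = (2.884e-04)² / (0.165 − 2.884e-04) = 5.05e-07.

K_a = 5.05e-07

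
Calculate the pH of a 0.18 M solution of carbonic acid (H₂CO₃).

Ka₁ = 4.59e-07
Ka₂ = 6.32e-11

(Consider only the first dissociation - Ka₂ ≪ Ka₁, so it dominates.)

First dissociation dominates. From Ka₁ = [H⁺][HA⁻]/[H₂A], x² + Ka₁·x − Ka₁·C = 0 with C = 0.18 M and Ka₁ = 4.59e-07. Solving: [H⁺] = (−Ka₁ + √(Ka₁² + 4·Ka₁·C)) / 2 = 2.8721e-04 M. pH = -log(2.8721e-04) = 3.54.

pH = 3.54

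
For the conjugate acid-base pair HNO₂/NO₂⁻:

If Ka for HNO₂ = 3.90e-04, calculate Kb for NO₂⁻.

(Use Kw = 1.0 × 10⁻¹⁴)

For a conjugate pair Ka × Kb = Kw, so Kb = Kw/Ka = 1.0 × 10⁻¹⁴ / 3.90e-04 = 2.56e-11.

K_b = 2.56e-11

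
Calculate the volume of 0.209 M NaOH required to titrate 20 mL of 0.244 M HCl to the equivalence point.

At equivalence: moles acid = moles base. moles HCl = 0.244 × 20/1000 = 0.00488 mol. V_base = moles / 0.209 × 1000 = 23.3 mL.

V_{base} = 23.3 mL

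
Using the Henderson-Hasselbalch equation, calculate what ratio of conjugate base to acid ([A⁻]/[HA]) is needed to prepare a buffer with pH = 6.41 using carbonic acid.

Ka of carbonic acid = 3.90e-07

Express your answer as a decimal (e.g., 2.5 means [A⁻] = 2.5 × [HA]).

pKa = -log(3.90e-07) = 6.4089. pH = pKa + log([A⁻]/[HA]), so log([A⁻]/[HA]) = pH − pKa = 6.41 − 6.4089 = 0.0011. [A⁻]/[HA] = 10^(0.0011) = 1.00

[A⁻]/[HA] = 1.00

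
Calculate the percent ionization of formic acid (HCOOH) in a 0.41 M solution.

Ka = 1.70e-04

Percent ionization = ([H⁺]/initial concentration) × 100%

Using Ka equilibrium: x² + Ka×x - Ka×C = 0. Solving: [H⁺] = 8.2641e-03. Percent = (8.2641e-03/0.41) × 100

Percent ionization = 2.02%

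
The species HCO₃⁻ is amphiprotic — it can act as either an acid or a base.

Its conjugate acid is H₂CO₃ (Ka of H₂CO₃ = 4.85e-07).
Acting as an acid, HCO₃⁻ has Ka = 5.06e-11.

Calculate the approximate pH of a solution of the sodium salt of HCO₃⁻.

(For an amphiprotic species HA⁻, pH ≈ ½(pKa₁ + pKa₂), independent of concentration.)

pKa₁ = -log(4.85e-07) = 6.31; pKa₂ = -log(5.06e-11) = 10.30. For an amphiprotic species, pH ≈ ½(pKa₁ + pKa₂) = ½(6.31 + 10.30) = 8.31.

pH = 8.31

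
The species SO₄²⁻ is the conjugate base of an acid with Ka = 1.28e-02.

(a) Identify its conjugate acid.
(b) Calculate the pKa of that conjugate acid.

(a) The conjugate acid is formed by adding one H⁺ to SO₄²⁻, giving HSO₄⁻. (b) pKa = -log(Ka) = -log(1.28e-02) = 1.89.

Conjugate acid: HSO₄⁻; pK_a = 1.89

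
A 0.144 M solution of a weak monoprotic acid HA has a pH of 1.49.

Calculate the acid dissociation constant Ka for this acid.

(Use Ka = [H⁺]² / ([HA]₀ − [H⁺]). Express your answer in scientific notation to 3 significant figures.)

[H⁺] = 10^(−pH) = 10^(−1.49) = 3.236e-02 M. For HA ⇌ H⁺ + A⁻, Ka = [H⁺][A⁻]/[HA] = [H⁺]² / ([HA]₀ − [H⁺]) = (3.236e-02)² / (0.144 − 3.236e-02) = 9.38e-03.

K_a = 9.38e-03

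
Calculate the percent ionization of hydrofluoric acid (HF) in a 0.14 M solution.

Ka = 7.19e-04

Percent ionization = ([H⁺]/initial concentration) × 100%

Using Ka equilibrium: x² + Ka×x - Ka×C = 0. Solving: [H⁺] = 9.6799e-03. Percent = (9.6799e-03/0.14) × 100

Percent ionization = 6.91%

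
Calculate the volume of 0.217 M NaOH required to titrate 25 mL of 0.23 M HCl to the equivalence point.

At equivalence: moles acid = moles base. moles HCl = 0.23 × 25/1000 = 0.00575 mol. V_base = moles / 0.217 × 1000 = 26.5 mL.

V_{base} = 26.5 mL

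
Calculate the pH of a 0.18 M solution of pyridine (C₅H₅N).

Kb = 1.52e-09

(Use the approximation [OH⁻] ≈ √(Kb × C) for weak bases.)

[OH⁻] = √(Kb × C) = √(1.52e-09 × 0.18) = 1.6541e-05. pOH = 4.78, pH = 14 - pOH

pH = 9.22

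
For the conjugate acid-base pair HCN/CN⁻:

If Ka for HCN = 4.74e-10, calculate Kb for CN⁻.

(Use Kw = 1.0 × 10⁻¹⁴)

For a conjugate pair Ka × Kb = Kw, so Kb = Kw/Ka = 1.0 × 10⁻¹⁴ / 4.74e-10 = 2.11e-05.

K_b = 2.11e-05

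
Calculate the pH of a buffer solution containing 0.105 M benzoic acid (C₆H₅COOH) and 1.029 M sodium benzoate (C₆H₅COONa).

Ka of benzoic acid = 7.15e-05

pKa = -log(7.15e-05) = 4.15. pH = pKa + log([A⁻]/[HA]) = 4.15 + log(1.029/0.105)

pH = 5.14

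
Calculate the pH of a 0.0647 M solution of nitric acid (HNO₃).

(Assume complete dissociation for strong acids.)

[H⁺] = 0.0647 M for strong acid. pH = -log[H⁺] = -log(0.0647)

pH = 1.19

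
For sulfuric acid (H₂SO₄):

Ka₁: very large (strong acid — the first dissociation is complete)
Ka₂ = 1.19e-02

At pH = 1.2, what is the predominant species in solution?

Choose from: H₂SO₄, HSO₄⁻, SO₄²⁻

The first dissociation is complete, so H₂SO₄ itself is never the predominant species in water; pKa₂ = -log(1.19e-02) = 1.92. For a polyprotic acid the predominant species crosses at each pKa: below pKa_n the protonated form dominates, above it the deprotonated form does. At pH = 1.2, the predominant species is HSO₄⁻.

HSO₄⁻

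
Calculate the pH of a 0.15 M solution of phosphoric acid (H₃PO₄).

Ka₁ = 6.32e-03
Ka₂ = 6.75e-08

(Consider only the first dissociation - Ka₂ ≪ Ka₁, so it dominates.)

First dissociation dominates. From Ka₁ = [H⁺][HA⁻]/[H₂A], x² + Ka₁·x − Ka₁·C = 0 with C = 0.15 M and Ka₁ = 6.32e-03. Solving: [H⁺] = (−Ka₁ + √(Ka₁² + 4·Ka₁·C)) / 2 = 2.7791e-02 M. pH = -log(2.7791e-02) = 1.56.

pH = 1.56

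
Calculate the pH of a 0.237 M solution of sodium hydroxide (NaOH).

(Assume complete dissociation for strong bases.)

[OH⁻] = 0.237 M for strong base. pOH = -log[OH⁻] = 0.63, pH = 14 - pOH

pH = 13.37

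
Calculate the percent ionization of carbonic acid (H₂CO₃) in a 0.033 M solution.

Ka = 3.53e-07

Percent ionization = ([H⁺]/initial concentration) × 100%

Using Ka equilibrium: x² + Ka×x - Ka×C = 0. Solving: [H⁺] = 1.0775e-04. Percent = (1.0775e-04/0.033) × 100

Percent ionization = 0.327%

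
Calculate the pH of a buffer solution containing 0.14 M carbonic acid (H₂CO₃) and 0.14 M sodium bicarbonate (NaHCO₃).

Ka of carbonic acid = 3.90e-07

pKa = -log(3.90e-07) = 6.41. pH = pKa + log([A⁻]/[HA]) = 6.41 + log(0.14/0.14)

pH = 6.41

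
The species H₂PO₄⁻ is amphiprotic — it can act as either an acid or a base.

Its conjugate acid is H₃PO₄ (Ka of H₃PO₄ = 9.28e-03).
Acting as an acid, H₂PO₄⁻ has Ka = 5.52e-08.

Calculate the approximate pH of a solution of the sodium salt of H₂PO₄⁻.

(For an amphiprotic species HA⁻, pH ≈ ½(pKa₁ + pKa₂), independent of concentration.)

pKa₁ = -log(9.28e-03) = 2.03; pKa₂ = -log(5.52e-08) = 7.26. For an amphiprotic species, pH ≈ ½(pKa₁ + pKa₂) = ½(2.03 + 7.26) = 4.65.

pH = 4.65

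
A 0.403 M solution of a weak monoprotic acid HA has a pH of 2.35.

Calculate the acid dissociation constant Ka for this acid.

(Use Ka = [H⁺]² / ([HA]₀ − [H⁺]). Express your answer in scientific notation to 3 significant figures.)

[H⁺] = 10^(−pH) = 10^(−2.35) = 4.467e-03 M. For HA ⇌ H⁺ + A⁻, Ka = [H⁺][A⁻]/[HA] = [H⁺]² / ([HA]₀ − [H⁺]) = (4.467e-03)² / (0.403 − 4.467e-03) = 5.01e-05.

K_a = 5.01e-05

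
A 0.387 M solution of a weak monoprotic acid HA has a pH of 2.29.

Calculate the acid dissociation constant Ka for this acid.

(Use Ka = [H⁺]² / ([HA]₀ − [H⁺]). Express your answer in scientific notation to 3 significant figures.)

[H⁺] = 10^(−pH) = 10^(−2.29) = 5.129e-03 M. For HA ⇌ H⁺ + A⁻, Ka = [H⁺][A⁻]/[HA] = [H⁺]² / ([HA]₀ − [H⁺]) = (5.129e-03)² / (0.387 − 5.129e-03) = 6.89e-05.

K_a = 6.89e-05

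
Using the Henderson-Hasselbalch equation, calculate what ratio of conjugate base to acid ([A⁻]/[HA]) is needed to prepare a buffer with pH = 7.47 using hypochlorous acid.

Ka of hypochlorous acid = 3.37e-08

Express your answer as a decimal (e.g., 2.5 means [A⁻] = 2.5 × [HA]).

pKa = -log(3.37e-08) = 7.4724. pH = pKa + log([A⁻]/[HA]), so log([A⁻]/[HA]) = pH − pKa = 7.47 − 7.4724 = -0.0024. [A⁻]/[HA] = 10^(-0.0024) = 0.995

[A⁻]/[HA] = 0.995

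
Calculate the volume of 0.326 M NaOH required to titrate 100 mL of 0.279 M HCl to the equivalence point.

At equivalence: moles acid = moles base. moles HCl = 0.279 × 100/1000 = 0.0279 mol. V_base = moles / 0.326 × 1000 = 85.6 mL.

V_{base} = 85.6 mL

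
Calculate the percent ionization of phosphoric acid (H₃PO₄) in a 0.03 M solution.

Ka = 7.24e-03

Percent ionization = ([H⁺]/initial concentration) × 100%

Using Ka equilibrium: x² + Ka×x - Ka×C = 0. Solving: [H⁺] = 1.1556e-02. Percent = (1.1556e-02/0.03) × 100

Percent ionization = 38.5%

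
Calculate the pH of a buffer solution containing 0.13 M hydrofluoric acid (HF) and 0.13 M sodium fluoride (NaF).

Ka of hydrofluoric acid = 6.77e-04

pKa = -log(6.77e-04) = 3.17. pH = pKa + log([A⁻]/[HA]) = 3.17 + log(0.13/0.13)

pH = 3.17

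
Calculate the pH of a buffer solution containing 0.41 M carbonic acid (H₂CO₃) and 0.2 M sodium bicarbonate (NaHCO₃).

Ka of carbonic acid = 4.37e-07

pKa = -log(4.37e-07) = 6.36. pH = pKa + log([A⁻]/[HA]) = 6.36 + log(0.2/0.41)

pH = 6.05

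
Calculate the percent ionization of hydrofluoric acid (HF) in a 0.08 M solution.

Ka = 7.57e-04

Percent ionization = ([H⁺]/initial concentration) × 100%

Using Ka equilibrium: x² + Ka×x - Ka×C = 0. Solving: [H⁺] = 7.4127e-03. Percent = (7.4127e-03/0.08) × 100

Percent ionization = 9.27%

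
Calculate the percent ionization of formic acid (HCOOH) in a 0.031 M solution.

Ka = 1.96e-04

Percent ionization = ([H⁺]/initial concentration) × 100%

Using Ka equilibrium: x² + Ka×x - Ka×C = 0. Solving: [H⁺] = 2.3689e-03. Percent = (2.3689e-03/0.031) × 100

Percent ionization = 7.64%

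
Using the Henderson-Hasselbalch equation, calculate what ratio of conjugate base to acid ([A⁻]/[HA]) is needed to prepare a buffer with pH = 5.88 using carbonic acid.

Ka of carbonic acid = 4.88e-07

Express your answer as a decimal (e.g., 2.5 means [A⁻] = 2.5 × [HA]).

pKa = -log(4.88e-07) = 6.3116. pH = pKa + log([A⁻]/[HA]), so log([A⁻]/[HA]) = pH − pKa = 5.88 − 6.3116 = -0.4316. [A⁻]/[HA] = 10^(-0.4316) = 0.370

[A⁻]/[HA] = 0.370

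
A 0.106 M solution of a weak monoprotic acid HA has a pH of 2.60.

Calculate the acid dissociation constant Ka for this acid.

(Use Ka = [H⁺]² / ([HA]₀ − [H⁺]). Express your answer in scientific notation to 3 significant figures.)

[H⁺] = 10^(−pH) = 10^(−2.60) = 2.512e-03 M. For HA ⇌ H⁺ + A⁻, Ka = [H⁺][A⁻]/[HA] = [H⁺]² / ([HA]₀ − [H⁺]) = (2.512e-03)² / (0.106 − 2.512e-03) = 6.10e-05.

K_a = 6.10e-05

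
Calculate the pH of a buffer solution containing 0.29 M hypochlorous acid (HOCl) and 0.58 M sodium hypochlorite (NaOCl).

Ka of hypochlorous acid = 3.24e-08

pKa = -log(3.24e-08) = 7.49. pH = pKa + log([A⁻]/[HA]) = 7.49 + log(0.58/0.29)

pH = 7.79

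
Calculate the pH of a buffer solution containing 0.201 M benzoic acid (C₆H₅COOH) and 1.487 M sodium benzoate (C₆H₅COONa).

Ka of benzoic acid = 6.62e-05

pKa = -log(6.62e-05) = 4.18. pH = pKa + log([A⁻]/[HA]) = 4.18 + log(1.487/0.201)

pH = 5.05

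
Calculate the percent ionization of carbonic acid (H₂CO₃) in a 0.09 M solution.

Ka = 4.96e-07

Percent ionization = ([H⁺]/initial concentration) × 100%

Using Ka equilibrium: x² + Ka×x - Ka×C = 0. Solving: [H⁺] = 2.1103e-04. Percent = (2.1103e-04/0.09) × 100

Percent ionization = 0.234%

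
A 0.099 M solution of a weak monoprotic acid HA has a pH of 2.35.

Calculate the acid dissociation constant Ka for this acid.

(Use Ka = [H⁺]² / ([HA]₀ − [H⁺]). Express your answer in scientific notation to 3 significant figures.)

[H⁺] = 10^(−pH) = 10^(−2.35) = 4.467e-03 M. For HA ⇌ H⁺ + A⁻, Ka = [H⁺][A⁻]/[HA] = [H⁺]² / ([HA]₀ − [H⁺]) = (4.467e-03)² / (0.099 − 4.467e-03) = 2.11e-04.

K_a = 2.11e-04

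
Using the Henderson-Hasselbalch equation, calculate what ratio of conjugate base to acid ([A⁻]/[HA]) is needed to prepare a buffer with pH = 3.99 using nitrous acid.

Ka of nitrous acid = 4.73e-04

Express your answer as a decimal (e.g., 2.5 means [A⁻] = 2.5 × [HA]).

pKa = -log(4.73e-04) = 3.3251. pH = pKa + log([A⁻]/[HA]), so log([A⁻]/[HA]) = pH − pKa = 3.99 − 3.3251 = 0.6649. [A⁻]/[HA] = 10^(0.6649) = 4.62

[A⁻]/[HA] = 4.62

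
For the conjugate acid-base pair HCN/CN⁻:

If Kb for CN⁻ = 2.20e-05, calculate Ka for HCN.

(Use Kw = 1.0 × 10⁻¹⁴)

For a conjugate pair Ka × Kb = Kw, so Ka = Kw/Kb = 1.0 × 10⁻¹⁴ / 2.20e-05 = 4.55e-10.

K_a = 4.55e-10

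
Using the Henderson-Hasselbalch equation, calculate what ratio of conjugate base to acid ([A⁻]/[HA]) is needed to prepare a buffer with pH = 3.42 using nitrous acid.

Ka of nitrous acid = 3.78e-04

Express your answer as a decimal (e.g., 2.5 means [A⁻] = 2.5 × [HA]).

pKa = -log(3.78e-04) = 3.4225. pH = pKa + log([A⁻]/[HA]), so log([A⁻]/[HA]) = pH − pKa = 3.42 − 3.4225 = -0.0025. [A⁻]/[HA] = 10^(-0.0025) = 0.994

[A⁻]/[HA] = 0.994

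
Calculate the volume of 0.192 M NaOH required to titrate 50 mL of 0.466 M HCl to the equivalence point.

At equivalence: moles acid = moles base. moles HCl = 0.466 × 50/1000 = 0.0233 mol. V_base = moles / 0.192 × 1000 = 121.4 mL.

V_{base} = 121.4 mL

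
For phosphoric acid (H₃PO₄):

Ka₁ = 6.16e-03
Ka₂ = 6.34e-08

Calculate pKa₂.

pKa₂ = -log(Ka₂) = -log(6.34e-08) = 7.20.

pK_{a2} = 7.20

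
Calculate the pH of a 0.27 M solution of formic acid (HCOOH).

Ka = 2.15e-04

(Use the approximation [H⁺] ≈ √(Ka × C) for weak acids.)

[H⁺] = √(Ka × C) = √(2.15e-04 × 0.27) = 7.6191e-03. pH = -log(7.6191e-03)

pH = 2.12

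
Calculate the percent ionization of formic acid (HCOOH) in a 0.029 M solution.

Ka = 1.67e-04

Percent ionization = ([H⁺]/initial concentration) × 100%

Using Ka equilibrium: x² + Ka×x - Ka×C = 0. Solving: [H⁺] = 2.1188e-03. Percent = (2.1188e-03/0.029) × 100

Percent ionization = 7.31%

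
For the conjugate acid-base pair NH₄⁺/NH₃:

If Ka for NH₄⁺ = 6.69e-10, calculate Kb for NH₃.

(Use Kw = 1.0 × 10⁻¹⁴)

For a conjugate pair Ka × Kb = Kw, so Kb = Kw/Ka = 1.0 × 10⁻¹⁴ / 6.69e-10 = 1.49e-05.

K_b = 1.49e-05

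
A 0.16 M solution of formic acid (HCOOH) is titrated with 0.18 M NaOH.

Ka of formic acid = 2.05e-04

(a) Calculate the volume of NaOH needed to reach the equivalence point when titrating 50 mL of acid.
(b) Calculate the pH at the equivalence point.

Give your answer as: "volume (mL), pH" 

moles acid = 0.16 × 50/1000 = 0.008 mol; V_base = moles/0.18 × 1000 = 44.4 mL. At equivalence only the conjugate base is present: [A⁻] = 0.008/0.094 = 8.4706e-02 M. Kb = Kw/Ka = 4.88e-11; [OH⁻] = √(Kb × [A⁻]) = 2.0327e-06; pOH = 5.69; pH = 14 - pOH = 8.31.

V = 44.4 mL, pH = 8.31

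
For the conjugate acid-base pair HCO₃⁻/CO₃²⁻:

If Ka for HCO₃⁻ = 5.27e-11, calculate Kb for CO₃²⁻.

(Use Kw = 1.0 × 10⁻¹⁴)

For a conjugate pair Ka × Kb = Kw, so Kb = Kw/Ka = 1.0 × 10⁻¹⁴ / 5.27e-11 = 1.90e-04.

K_b = 1.90e-04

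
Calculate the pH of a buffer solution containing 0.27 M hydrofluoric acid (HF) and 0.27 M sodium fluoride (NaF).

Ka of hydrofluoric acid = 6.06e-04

pKa = -log(6.06e-04) = 3.22. pH = pKa + log([A⁻]/[HA]) = 3.22 + log(0.27/0.27)

pH = 3.22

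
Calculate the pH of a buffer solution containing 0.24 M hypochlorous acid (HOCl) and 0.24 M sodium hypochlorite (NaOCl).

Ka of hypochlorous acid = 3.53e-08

pKa = -log(3.53e-08) = 7.45. pH = pKa + log([A⁻]/[HA]) = 7.45 + log(0.24/0.24)

pH = 7.45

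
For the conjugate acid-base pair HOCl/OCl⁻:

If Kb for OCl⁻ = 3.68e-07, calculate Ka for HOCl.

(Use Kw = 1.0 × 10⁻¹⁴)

For a conjugate pair Ka × Kb = Kw, so Ka = Kw/Kb = 1.0 × 10⁻¹⁴ / 3.68e-07 = 2.72e-08.

K_a = 2.72e-08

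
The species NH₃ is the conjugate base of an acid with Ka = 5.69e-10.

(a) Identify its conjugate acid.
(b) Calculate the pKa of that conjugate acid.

(a) The conjugate acid is formed by adding one H⁺ to NH₃, giving NH₄⁺. (b) pKa = -log(Ka) = -log(5.69e-10) = 9.24.

Conjugate acid: NH₄⁺; pK_a = 9.24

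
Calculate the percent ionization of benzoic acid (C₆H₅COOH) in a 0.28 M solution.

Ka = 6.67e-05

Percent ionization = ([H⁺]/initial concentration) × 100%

Using Ka equilibrium: x² + Ka×x - Ka×C = 0. Solving: [H⁺] = 4.2884e-03. Percent = (4.2884e-03/0.28) × 100

Percent ionization = 1.53%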